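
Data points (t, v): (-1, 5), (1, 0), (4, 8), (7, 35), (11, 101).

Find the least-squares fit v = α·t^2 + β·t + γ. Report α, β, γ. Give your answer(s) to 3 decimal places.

α = 1.059, β = -2.600, γ = 1.422

The normal system MᵀM·[α, β, γ]ᵀ = Mᵀv is [[17300, 1738, 188]; [1738, 188, 22]; [188, 22, 5]]·[α, β, γ]ᵀ = [14069, 1383, 149]ᵀ.
Row-reducing yields α = 30455/28758, β = -74779/28758, γ = 6818/4793.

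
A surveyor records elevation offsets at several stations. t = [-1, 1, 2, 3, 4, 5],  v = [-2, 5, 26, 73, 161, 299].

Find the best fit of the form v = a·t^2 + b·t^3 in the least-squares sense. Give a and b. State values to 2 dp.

The normal equations are: 980·a + 4424·b = 10815;  4424·a + 20516·b = 49865.
Eliminating b: 20516·(row 1) − 4424·(row 2) gives 533904·a = 20516·10815 − 4424·49865 = 1277780, so a = 45635/19068.
Then b = (49865 − 4424·(45635/19068))/20516 = 5215/2724.

a = 2.39, b = 1.91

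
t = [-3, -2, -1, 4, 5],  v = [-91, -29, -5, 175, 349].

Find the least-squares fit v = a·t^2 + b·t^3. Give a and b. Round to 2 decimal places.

Entries of XᵀX: Σt^2·t^2 = 979, Σt^2·t^3 = 3873, Σt^3·t^3 = 20515.
Right-hand side: Σt^2·v = 10585, Σt^3·v = 57519.
Normal equations: [[979, 3873]; [3873, 20515]]·[a, b]ᵀ = [10585, 57519]ᵀ.
Δ = 979·20515 − 3873² = 5084056.
a = (10585·20515 − 3873·57519)/5084056 = -1404953/1271014; b = (979·57519 − 3873·10585)/5084056 = 3828849/1271014.

a = -1.11, b = 3.01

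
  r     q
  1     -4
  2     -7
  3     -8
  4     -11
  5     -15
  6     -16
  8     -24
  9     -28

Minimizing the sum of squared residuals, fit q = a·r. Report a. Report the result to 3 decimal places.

a = -2.970

Compute the Gram sums: Σr·r = 236.
Right-hand side: Σr·q = -701.
AᵀA·[a]ᵀ = Aᵀq becomes [[236]]·[a]ᵀ = [-701]ᵀ.
a = (-701)/236 = -2.97034.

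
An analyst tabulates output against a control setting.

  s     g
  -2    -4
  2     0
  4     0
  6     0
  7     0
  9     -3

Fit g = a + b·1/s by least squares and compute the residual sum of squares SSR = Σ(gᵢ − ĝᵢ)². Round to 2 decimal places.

Compute the Gram sums: Σ1 = 6, Σ1/s = 169/252, Σ1/s·1/s = 39565/63504.
For Xᵀg: Σg = -7, Σ1/s·g = 5/3.
Δ = 6·(39565/63504) − (169/252)² = 208829/63504.
a = ((-7)·(39565/63504) − (169/252)·(5/3))/(208829/63504) = -347935/208829; b = (6·(5/3) − (169/252)·(-7))/(208829/63504) = 933156/208829.
Residuals: -20803/208829, -118643/208829, 6034/10991, 192409/208829, 214627/208829, -382236/208829; SSR = 1229920/208829.

SSR = 5.89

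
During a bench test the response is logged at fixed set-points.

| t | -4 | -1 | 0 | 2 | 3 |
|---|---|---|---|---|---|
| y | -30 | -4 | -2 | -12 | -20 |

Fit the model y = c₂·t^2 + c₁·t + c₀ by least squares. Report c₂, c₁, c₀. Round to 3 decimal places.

Compute the Gram sums: Σt^2·t^2 = 354, Σt^2·t = -30, Σt^2 = 30, Σt·t = 30, Σt = 0, Σ1 = 5.
And Σt^2·y = -712, Σt·y = 40, Σy = -68.
Normal equations: [[354, -30, 30]; [-30, 30, 0]; [30, 0, 5]]·[c₂, c₁, c₀]ᵀ = [-712, 40, -68]ᵀ.
Row-reducing yields c₂ = -11/6, c₁ = -1/2, c₀ = -13/5.

c₂ = -1.833, c₁ = -0.500, c₀ = -2.600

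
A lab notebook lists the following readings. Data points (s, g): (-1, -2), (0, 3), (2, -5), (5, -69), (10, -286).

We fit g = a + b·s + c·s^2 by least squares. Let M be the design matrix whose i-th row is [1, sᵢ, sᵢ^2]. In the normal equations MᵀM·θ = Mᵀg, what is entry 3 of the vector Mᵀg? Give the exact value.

Entry 3 ↔ basis s^2, so (Mᵀg)_{3} = Σᵢ (s^2)·gᵢ = (1)·(-2) + (0)·(3) + (4)·(-5) + (25)·(-69) + (100)·(-286) = -30347.

-30347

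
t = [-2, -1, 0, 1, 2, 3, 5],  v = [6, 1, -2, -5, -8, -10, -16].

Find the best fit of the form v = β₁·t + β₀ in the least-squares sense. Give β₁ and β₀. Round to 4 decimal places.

β₁ = -3.0164, β₀ = -1.4098

From the data, Σt·t = 44, Σt = 8, Σ1 = 7.
Right-hand side: Σt·v = -144, Σv = -34.
Determinant 44·7 − 8² = 244.
β₁ = ((-144)·7 − 8·(-34))/244 = -184/61; β₀ = (44·(-34) − 8·(-144))/244 = -86/61.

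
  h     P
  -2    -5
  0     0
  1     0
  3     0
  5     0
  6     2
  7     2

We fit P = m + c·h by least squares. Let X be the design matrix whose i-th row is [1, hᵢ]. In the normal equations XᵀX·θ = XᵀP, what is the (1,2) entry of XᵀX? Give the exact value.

Row 1 ↔ basis 1, column 2 ↔ basis h, so (XᵀX)_{1,2} = Σᵢ h = (1)·(-2) + (1)·(0) + (1)·(1) + (1)·(3) + (1)·(5) + (1)·(6) + (1)·(7) = 20.

20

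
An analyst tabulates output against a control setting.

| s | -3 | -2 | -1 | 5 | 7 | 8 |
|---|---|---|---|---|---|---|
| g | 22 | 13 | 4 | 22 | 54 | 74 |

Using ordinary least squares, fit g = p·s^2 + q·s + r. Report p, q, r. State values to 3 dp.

p = 1.561, q = -3.159, r = -0.676

Sums needed: Σs^2·s^2 = 7220, Σs^2·s = 944, Σs^2 = 152, Σs·s = 152, Σs = 14, Σ1 = 6.
Moment sums: Σs^2·g = 8186, Σs·g = 984, Σg = 189.
Normal equations: [[7220, 944, 152]; [944, 152, 14]; [152, 14, 6]]·[p, q, r]ᵀ = [8186, 984, 189]ᵀ.
Solving the 3×3 system (Gaussian elimination) gives p = 12823/8214, q = -25951/8214, r = -926/1369.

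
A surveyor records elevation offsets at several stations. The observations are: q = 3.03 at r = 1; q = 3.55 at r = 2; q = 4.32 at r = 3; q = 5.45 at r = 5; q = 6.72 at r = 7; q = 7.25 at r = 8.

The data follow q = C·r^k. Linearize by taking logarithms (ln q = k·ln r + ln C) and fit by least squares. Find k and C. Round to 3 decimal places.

k = 0.432, C = 2.816

Linearized form: ln q = k·ln r + ln C. From the 6 transformed points,
XᵀX = [[12.3883, 7.4265]; [7.4265, 6]], rhs = [13.0412, 9.4205]ᵀ  (here Σln r = 7.4265, Σ(ln r)² = 12.3883, Σln q = 9.4205, Σln r·ln q = 13.0412).
Solving (det = 19.1764): k = 0.43208, ln C = 1.03527, so C = exp(1.03527) = 2.81585.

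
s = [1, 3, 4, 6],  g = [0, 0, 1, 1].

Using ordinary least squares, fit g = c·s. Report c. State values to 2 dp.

Setting ∂/∂c … = 0 gives: 62·c = 10.
Hence c = 10 / 62 ≈ 0.16129.

c = 0.16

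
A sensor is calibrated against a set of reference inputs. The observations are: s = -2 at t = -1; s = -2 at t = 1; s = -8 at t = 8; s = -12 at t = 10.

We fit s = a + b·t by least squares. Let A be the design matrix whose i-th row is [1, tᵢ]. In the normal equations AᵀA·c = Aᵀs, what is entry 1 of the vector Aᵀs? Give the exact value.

-24

Entry 1 ↔ basis 1, so (Aᵀs)_{1} = Σᵢ sᵢ = (1)·(-2) + (1)·(-2) + (1)·(-8) + (1)·(-12) = -24.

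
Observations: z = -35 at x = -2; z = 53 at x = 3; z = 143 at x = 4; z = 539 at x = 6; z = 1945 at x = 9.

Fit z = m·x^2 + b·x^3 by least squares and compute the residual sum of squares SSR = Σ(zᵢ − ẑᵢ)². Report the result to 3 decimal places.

SSR = 2.467

Normal-equation sums: Σx^2·x^2 = 8210, Σx^2·x^3 = 68060, Σx^3·x^3 = 582986.
For Aᵀz: Σx^2·z = 179574, Σx^3·z = 1545192.
Eliminating b: 582986·(row 1) − 68060·(row 2) gives 154151460·m = 582986·179574 − 68060·1545192 = -476639556, so m = -39719963/12845955.
Then b = (1545192 − 68060·(-39719963/12845955))/582986 = 7736998/2569191.
Residuals: 6250449/4281985, -2059816/4281985, -1116129/4281985, -689809/4281985, 447256/4281985; SSR = 10563459/4281985.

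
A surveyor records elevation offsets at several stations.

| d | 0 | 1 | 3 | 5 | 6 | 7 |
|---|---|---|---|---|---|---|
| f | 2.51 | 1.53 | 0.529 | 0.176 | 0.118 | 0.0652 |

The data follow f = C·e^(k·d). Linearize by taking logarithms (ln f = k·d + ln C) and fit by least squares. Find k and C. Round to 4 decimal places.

k = -0.5209, C = 2.5275

Linearized form: ln f = k·d + ln C. From the 6 transformed points,
Σd = 22.0000, Σ(d)² = 120.0000, Σln f = -5.8959, Σd·ln f = -42.1059.
Equations: 120.0000·k + 22.0000·ln C = -42.1059;  22.0000·k + 6·ln C = -5.8959.
Slope k = (n·Σd·ln f − Σd·Σln f)/(n·Σ(d)² − (Σd)²) = (6·-42.1059 − 22.0000·-5.8959)/236.0000 = -0.52088; ln C = (Σln f − k·Σd)/n = 0.92723, so C = exp(0.92723) = 2.52751.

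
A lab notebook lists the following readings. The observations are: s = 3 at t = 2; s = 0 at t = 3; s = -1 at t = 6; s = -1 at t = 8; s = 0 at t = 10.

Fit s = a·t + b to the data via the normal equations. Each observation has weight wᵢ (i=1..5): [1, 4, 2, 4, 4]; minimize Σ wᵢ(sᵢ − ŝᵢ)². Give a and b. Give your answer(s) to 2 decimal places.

a = -0.14, b = 0.74

Entries of MᵀWM: Σwᵢ·t·t = 768, Σwᵢ·t = 98, Σwᵢ·1 = 15.
For MᵀWs: Σwᵢ·t·s = -38, Σwᵢ·s = -3.
Eliminating b: 15·(row 1) − 98·(row 2) gives 1916·a = 15·(-38) − 98·(-3) = -276, so a = -69/479.
Then b = ((-3) − 98·(-69/479))/15 = 355/479.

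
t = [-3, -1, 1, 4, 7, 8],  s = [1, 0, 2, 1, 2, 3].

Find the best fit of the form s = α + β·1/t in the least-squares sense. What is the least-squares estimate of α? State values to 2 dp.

α = 1.47

Compute the Gram sums: Σ1 = 6, Σ1/t = 31/168, Σ1/t·1/t = 62365/28224.
And Σs = 9, Σ1/t·s = 433/168.
So XᵀX·[α, β]ᵀ = Xᵀs: [[6, 31/168]; [31/168, 62365/28224]]·[α, β]ᵀ = [9, 433/168]ᵀ.
Δ = 6·(62365/28224) − (31/168)² = 373229/28224.
α = (9·(62365/28224) − (31/168)·(433/168))/(373229/28224) = 547862/373229; β = (6·(433/168) − (31/168)·9)/(373229/28224) = 389592/373229.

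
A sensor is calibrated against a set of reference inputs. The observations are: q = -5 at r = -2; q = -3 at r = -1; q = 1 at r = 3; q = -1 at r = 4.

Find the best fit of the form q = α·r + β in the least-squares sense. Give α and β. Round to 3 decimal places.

From the data, Σr·r = 30, Σr = 4, Σ1 = 4.
And Σr·q = 12, Σq = -8.
Eliminating β: 4·(row 1) − 4·(row 2) gives 104·α = 4·12 − 4·(-8) = 80, so α = 10/13.
Then β = ((-8) − 4·(10/13))/4 = -36/13.

α = 0.769, β = -2.769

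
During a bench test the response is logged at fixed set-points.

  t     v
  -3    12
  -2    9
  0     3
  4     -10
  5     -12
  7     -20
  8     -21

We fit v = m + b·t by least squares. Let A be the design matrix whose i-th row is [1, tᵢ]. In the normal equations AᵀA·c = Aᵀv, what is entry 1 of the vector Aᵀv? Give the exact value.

Entry 1 ↔ basis 1, so (Aᵀv)_{1} = Σᵢ vᵢ = (1)·(12) + (1)·(9) + (1)·(3) + (1)·(-10) + (1)·(-12) + (1)·(-20) + (1)·(-21) = -39.

-39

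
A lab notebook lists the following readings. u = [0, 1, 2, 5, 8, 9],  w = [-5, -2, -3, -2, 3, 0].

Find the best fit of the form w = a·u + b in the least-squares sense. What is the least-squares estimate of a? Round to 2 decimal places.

a = 0.61

Normal-equation sums: Σu·u = 175, Σu = 25, Σ1 = 6.
Moment sums: Σu·w = 6, Σw = -9.
Δ = 175·6 − 25² = 425.
a = (6·6 − 25·(-9))/425 = 261/425; b = (175·(-9) − 25·6)/425 = -69/17.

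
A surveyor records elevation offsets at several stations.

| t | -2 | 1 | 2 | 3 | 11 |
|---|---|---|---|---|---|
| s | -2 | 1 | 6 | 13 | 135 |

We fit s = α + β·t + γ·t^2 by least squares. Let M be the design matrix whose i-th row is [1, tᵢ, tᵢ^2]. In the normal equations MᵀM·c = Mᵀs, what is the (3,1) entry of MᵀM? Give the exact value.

Row 3 ↔ basis t^2, column 1 ↔ basis 1, so (MᵀM)_{3,1} = Σᵢ t^2 = (4)·(1) + (1)·(1) + (4)·(1) + (9)·(1) + (121)·(1) = 139.

139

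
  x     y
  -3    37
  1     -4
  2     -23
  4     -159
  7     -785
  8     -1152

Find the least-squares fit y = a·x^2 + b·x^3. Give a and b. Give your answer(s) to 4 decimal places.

Setting ∂/∂a … = 0 gives: 6851·a + 50389·b = -114500;  50389·a + 384683·b = -870442.
Δ = 6851·384683 − 50389² = 96411912.
a = ((-114500)·384683 − 50389·(-870442))/96411912 = -30916927/16068652; b = (6851·(-870442) − 50389·(-114500))/96411912 = -32309607/16068652.

a = -1.9241, b = -2.0107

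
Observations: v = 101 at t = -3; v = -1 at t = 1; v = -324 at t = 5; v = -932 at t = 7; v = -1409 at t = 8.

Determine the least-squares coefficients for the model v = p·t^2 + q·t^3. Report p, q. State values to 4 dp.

p = 2.1313, q = -3.0194

Sums needed: Σt^2·t^2 = 7204, Σt^2·t^3 = 52458, Σt^3·t^3 = 396148.
Right-hand side: Σt^2·v = -143036, Σt^3·v = -1084312.
So AᵀA·[p, q]ᵀ = Aᵀv: [[7204, 52458]; [52458, 396148]]·[p, q]ᵀ = [-143036, -1084312]ᵀ.
Eliminating q: 396148·(row 1) − 52458·(row 2) gives 102008428·p = 396148·(-143036) − 52458·(-1084312) = 217413568, so p = 54353392/25502107.
Then q = ((-1084312) − 52458·(54353392/25502107))/396148 = -77000290/25502107.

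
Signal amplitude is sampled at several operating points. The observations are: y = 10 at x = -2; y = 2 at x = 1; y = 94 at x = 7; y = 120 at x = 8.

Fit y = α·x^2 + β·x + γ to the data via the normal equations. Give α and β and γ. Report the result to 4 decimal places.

α = 1.9297, β = -0.4408, γ = 1.1170

Compute the Gram sums: Σx^2·x^2 = 6514, Σx^2·x = 848, Σx^2 = 118, Σx·x = 118, Σx = 14, Σ1 = 4.
For Mᵀy: Σx^2·y = 12328, Σx·y = 1600, Σy = 226.
Inverting the 3×3 Gram matrix, [α, β, γ]ᵀ = [6449/3342, -491/1114, 3733/3342]ᵀ.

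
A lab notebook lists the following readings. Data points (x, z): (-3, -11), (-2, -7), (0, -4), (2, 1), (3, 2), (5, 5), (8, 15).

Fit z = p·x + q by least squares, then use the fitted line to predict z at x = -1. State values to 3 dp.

ẑ = -6.088

The normal equations are: 115·p + 13·q = 200;  13·p + 7·q = 1.
Determinant 115·7 − 13² = 636.
p = (200·7 − 13·1)/636 = 1387/636; q = (115·1 − 13·200)/636 = -2485/636.
At x = -1: ẑ = (1387/636)·(-1) + (-2485/636)·(1) = -968/159.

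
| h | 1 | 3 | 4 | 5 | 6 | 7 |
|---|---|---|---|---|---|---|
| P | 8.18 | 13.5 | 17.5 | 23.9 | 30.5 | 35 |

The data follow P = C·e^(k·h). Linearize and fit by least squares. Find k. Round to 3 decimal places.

k = 0.251

Let Y = ln P. Fitting Y = k·h + ln C by least squares:
XᵀX = [[136.0000, 26.0000]; [26.0000, 6]], rhs = [82.6218, 17.7135]ᵀ  (here Σh = 26.0000, Σ(h)² = 136.0000, Σln P = 17.7135, Σh·ln P = 82.6218).
Slope k = (n·Σh·ln P − Σh·Σln P)/(n·Σ(h)² − (Σh)²) = (6·82.6218 − 26.0000·17.7135)/140.0000 = 0.25128; ln C = (Σln P − k·Σh)/n = 1.86339.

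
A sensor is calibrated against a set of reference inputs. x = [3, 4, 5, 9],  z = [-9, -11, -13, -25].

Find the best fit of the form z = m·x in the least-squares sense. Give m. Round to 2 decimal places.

m = -2.76

Compute the Gram sums: Σx·x = 131.
For Aᵀz: Σx·z = -361.
Normal equations: [[131]]·[m]ᵀ = [-361]ᵀ.
m = (-361)/131 = -2.75573.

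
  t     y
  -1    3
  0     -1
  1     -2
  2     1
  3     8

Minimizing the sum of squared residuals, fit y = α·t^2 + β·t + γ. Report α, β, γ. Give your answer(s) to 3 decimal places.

Forming MᵀM = [[99, 35, 15]; [35, 15, 5]; [15, 5, 5]] and Mᵀy = [77, 21, 9]ᵀ gives MᵀM·[α, β, γ]ᵀ = Mᵀy.
Inverting the 3×3 Gram matrix, [α, β, γ]ᵀ = [13/7, -88/35, -44/35]ᵀ.

α = 1.857, β = -2.514, γ = -1.257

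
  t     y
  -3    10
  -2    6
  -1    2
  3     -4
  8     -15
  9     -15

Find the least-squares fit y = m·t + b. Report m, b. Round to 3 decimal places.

The normal equations are: 168·m + 14·b = -311;  14·m + 6·b = -16.
(Σt·t = 168, Σt = 14, Σ1 = 6, Σt·y = -311, Σy = -16.)
Δ = 168·6 − 14² = 812.
m = ((-311)·6 − 14·(-16))/812 = -821/406; b = (168·(-16) − 14·(-311))/812 = 119/58.

m = -2.022, b = 2.052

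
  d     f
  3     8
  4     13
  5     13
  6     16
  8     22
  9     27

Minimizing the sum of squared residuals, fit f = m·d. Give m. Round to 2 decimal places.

Forming AᵀA = [[231]] and Aᵀf = [656]ᵀ gives AᵀA·[m]ᵀ = Aᵀf.
m = 656/231 = 2.83983.

m = 2.84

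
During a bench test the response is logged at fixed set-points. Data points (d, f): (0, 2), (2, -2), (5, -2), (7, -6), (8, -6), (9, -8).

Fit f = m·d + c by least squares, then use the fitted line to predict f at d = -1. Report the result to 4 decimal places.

The normal system XᵀX·[m, c]ᵀ = Xᵀf is [[223, 31]; [31, 6]]·[m, c]ᵀ = [-176, -22]ᵀ.
Δ = 223·6 − 31² = 377.
m = ((-176)·6 − 31·(-22))/377 = -374/377; c = (223·(-22) − 31·(-176))/377 = 550/377.
At d = -1: f̂ = (-374/377)·(-1) + (550/377)·(1) = 924/377.

f̂ = 2.4509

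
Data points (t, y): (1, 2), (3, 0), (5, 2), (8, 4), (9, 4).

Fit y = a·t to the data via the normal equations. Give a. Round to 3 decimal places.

Normal-equation sums: Σt·t = 180.
For Xᵀy: Σt·y = 80.
a = 80/180 = 0.444444.

a = 0.444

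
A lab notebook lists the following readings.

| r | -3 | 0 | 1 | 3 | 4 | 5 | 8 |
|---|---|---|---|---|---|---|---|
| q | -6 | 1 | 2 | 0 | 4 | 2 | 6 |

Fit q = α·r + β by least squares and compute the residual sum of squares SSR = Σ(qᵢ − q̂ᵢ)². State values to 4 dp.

SSR = 20.8235

Normal-equation sums: Σr·r = 124, Σr = 18, Σ1 = 7.
And Σr·q = 94, Σq = 9.
So MᵀM·[α, β]ᵀ = Mᵀq: [[124, 18]; [18, 7]]·[α, β]ᵀ = [94, 9]ᵀ.
Eliminating β: 7·(row 1) − 18·(row 2) gives 544·α = 7·94 − 18·9 = 496, so α = 31/34.
Then β = (9 − 18·(31/34))/7 = -18/17.
Residuals: -75/34, 35/17, 73/34, -57/34, 24/17, -3/2, -4/17; SSR = 354/17.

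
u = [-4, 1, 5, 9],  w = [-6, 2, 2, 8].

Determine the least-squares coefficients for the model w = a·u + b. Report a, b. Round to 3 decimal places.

a = 0.987, b = -1.213

Compute the Gram sums: Σu·u = 123, Σu = 11, Σ1 = 4.
Moment sums: Σu·w = 108, Σw = 6.
So AᵀA·[a, b]ᵀ = Aᵀw: [[123, 11]; [11, 4]]·[a, b]ᵀ = [108, 6]ᵀ.
Determinant 123·4 − 11² = 371.
a = (108·4 − 11·6)/371 = 366/371; b = (123·6 − 11·108)/371 = -450/371.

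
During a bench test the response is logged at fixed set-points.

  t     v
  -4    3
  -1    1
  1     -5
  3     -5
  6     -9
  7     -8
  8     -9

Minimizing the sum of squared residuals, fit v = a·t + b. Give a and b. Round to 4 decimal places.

Compute the Gram sums: Σt·t = 176, Σt = 20, Σ1 = 7.
And Σt·v = -215, Σv = -32.
XᵀX·[a, b]ᵀ = Xᵀv becomes [[176, 20]; [20, 7]]·[a, b]ᵀ = [-215, -32]ᵀ.
det = 176·7 − 20² = 832.
a = ((-215)·7 − 20·(-32))/832 = -865/832; b = (176·(-32) − 20·(-215))/832 = -333/208.

a = -1.0397, b = -1.6010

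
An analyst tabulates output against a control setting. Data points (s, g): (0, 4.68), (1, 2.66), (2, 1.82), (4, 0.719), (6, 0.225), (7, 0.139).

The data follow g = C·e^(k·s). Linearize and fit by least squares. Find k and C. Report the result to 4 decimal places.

k = -0.4998, C = 4.7284

With ln gᵢ as the transformed response and sᵢ as the regressor:
Σs = 20.0000, Σ(s)² = 106.0000, Σln g = -0.6744, Σs·ln g = -21.9065.
Normal system: [[106.0000, 20.0000]; [20.0000, 6]]·[k, ln C]ᵀ = [-21.9065, -0.6744]ᵀ.
Solving (det = 236.0000): k = -0.49979, ln C = 1.55359, so C = exp(1.55359) = 4.72840.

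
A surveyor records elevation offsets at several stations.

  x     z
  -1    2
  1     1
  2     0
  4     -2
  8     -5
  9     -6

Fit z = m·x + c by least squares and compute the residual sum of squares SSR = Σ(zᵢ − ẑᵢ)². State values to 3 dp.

SSR = 0.288

From the data, Σx·x = 167, Σx = 23, Σ1 = 6.
And Σx·z = -103, Σz = -10.
Δ = 167·6 − 23² = 473.
m = ((-103)·6 − 23·(-10))/473 = -388/473; c = (167·(-10) − 23·(-103))/473 = 699/473.
Residuals: -141/473, 162/473, 7/43, -93/473, 40/473, -45/473; SSR = 136/473.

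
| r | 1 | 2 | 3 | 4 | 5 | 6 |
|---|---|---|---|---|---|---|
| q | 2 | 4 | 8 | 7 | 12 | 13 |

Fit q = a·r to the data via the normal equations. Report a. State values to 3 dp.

a = 2.198

Forming MᵀM = [[91]] and Mᵀq = [200]ᵀ gives MᵀM·[a]ᵀ = Mᵀq.
Hence a = 200 / 91 ≈ 2.1978.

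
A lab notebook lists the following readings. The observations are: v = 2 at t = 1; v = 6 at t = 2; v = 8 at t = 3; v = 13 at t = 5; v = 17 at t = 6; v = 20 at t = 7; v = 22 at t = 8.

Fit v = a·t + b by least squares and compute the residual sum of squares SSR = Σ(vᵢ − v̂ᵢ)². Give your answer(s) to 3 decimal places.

SSR = 1.866

Normal-equation sums: Σt·t = 188, Σt = 32, Σ1 = 7.
And Σt·v = 521, Σv = 88.
So MᵀM·[a, b]ᵀ = Mᵀv: [[188, 32]; [32, 7]]·[a, b]ᵀ = [521, 88]ᵀ.
Δ = 188·7 − 32² = 292.
a = (521·7 − 32·88)/292 = 831/292; b = (188·88 − 32·521)/292 = -32/73.
Residuals: -119/292, 109/146, -29/292, -231/292, 53/146, 151/292, -24/73; SSR = 545/292.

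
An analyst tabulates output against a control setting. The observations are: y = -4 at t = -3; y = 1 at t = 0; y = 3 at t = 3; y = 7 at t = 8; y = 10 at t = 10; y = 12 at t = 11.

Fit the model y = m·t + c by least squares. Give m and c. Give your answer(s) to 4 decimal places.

AᵀA·[m, c]ᵀ = Aᵀy reads: 303·m + 29·c = 309;  29·m + 6·c = 29.
(Σt·t = 303, Σt = 29, Σ1 = 6, Σt·y = 309, Σy = 29.)
Determinant 303·6 − 29² = 977.
m = (309·6 − 29·29)/977 = 1013/977; c = (303·29 − 29·309)/977 = -174/977.

m = 1.0368, c = -0.1781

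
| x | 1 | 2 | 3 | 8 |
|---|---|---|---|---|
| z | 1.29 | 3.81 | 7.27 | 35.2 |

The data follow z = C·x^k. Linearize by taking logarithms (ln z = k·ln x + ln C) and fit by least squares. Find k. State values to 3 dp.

k = 1.591

Let Y = ln z. Fitting Y = k·ln x + ln C by least squares:
Σln x = 3.8712, Σ(ln x)² = 6.0115, Σln z = 7.1371, Σln x·ln z = 10.5115.
Normal system: [[6.0115, 3.8712]; [3.8712, 4]]·[k, ln C]ᵀ = [10.5115, 7.1371]ᵀ.
Solving (det = 9.0597): k = 1.59134, ln C = 0.24417.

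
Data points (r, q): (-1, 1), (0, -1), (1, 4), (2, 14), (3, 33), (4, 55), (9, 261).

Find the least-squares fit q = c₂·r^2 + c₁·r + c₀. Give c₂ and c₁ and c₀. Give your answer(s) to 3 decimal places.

c₂ = 3.034, c₁ = 1.780, c₀ = -0.691

From the data, Σr^2·r^2 = 6916, Σr^2·r = 828, Σr^2 = 112, Σr·r = 112, Σr = 18, Σ1 = 7.
And Σr^2·q = 22379, Σr·q = 2699, Σq = 367.
MᵀM·[c₂, c₁, c₀]ᵀ = Mᵀq becomes [[6916, 828, 112]; [828, 112, 18]; [112, 18, 7]]·[c₂, c₁, c₀]ᵀ = [22379, 2699, 367]ᵀ.
Row-reducing yields c₂ = 5989/1974, c₁ = 1673/940, c₀ = -6821/9870.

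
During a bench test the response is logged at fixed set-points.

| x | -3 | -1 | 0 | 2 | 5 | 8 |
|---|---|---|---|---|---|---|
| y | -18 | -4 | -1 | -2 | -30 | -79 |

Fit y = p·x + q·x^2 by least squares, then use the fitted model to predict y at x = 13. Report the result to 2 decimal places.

ŷ = -223.26

Normal-equation sums: Σx·x = 103, Σx·x^2 = 617, Σx^2·x^2 = 4819.
And Σx·y = -728, Σx^2·y = -5980.
So MᵀM·[p, q]ᵀ = Mᵀy: [[103, 617]; [617, 4819]]·[p, q]ᵀ = [-728, -5980]ᵀ.
det = 103·4819 − 617² = 115668.
p = ((-728)·4819 − 617·(-5980))/115668 = 15119/9639; q = (103·(-5980) − 617·(-728))/115668 = -13897/9639.
At x = 13: ŷ = (15119/9639)·(13) + (-13897/9639)·(169) = -2152046/9639.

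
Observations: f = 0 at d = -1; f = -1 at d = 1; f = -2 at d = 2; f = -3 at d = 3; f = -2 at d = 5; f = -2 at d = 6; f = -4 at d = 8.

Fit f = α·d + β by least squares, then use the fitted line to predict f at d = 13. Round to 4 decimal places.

Sums needed: Σd·d = 140, Σd = 24, Σ1 = 7.
Right-hand side: Σd·f = -68, Σf = -14.
det = 140·7 − 24² = 404.
α = ((-68)·7 − 24·(-14))/404 = -35/101; β = (140·(-14) − 24·(-68))/404 = -82/101.
At d = 13: f̂ = (-35/101)·(13) + (-82/101)·(1) = -537/101.

f̂ = -5.3168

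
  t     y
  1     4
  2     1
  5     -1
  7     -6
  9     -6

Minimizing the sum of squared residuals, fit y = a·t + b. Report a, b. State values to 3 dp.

AᵀA·[a, b]ᵀ = Aᵀy reads: 160·a + 24·b = -95;  24·a + 5·b = -8.
Determinant 160·5 − 24² = 224.
a = ((-95)·5 − 24·(-8))/224 = -283/224; b = (160·(-8) − 24·(-95))/224 = 125/28.

a = -1.263, b = 4.464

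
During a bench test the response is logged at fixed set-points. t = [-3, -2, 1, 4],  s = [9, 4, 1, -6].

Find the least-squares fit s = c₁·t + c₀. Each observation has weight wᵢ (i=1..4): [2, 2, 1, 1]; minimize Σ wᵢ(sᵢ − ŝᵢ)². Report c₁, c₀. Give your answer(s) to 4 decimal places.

c₁ = -1.9442, c₀ = 1.8798

The normal equations are: 43·c₁ + (-5)·c₀ = -93;  (-5)·c₁ + 6·c₀ = 21.
(Σwᵢ·t·t = 43, Σwᵢ·t = -5, Σwᵢ·1 = 6, Σwᵢ·t·s = -93, Σwᵢ·s = 21.)
det = 43·6 − (-5)² = 233.
c₁ = ((-93)·6 − (-5)·21)/233 = -453/233; c₀ = (43·21 − (-5)·(-93))/233 = 438/233.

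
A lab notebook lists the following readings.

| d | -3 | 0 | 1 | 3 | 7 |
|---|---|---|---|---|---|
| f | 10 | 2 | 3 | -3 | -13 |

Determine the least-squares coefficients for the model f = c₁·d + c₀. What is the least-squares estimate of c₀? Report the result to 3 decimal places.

Normal-equation sums: Σd·d = 68, Σd = 8, Σ1 = 5.
And Σd·f = -127, Σf = -1.
det = 68·5 − 8² = 276.
c₁ = ((-127)·5 − 8·(-1))/276 = -209/92; c₀ = (68·(-1) − 8·(-127))/276 = 79/23.

c₀ = 3.435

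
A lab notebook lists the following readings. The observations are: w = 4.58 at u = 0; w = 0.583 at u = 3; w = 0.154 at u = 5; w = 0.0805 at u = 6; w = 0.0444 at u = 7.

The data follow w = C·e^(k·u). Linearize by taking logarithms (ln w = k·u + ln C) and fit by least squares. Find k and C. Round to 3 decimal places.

With ln wᵢ as the transformed response and uᵢ as the regressor:
Σu = 21.0000, Σ(u)² = 119.0000, Σln w = -6.5227, Σu·ln w = -47.8913.
Normal system: [[119.0000, 21.0000]; [21.0000, 5]]·[k, ln C]ᵀ = [-47.8913, -6.5227]ᵀ.
Solving (det = 154.0000): k = -0.66546, ln C = 1.49038, so C = exp(1.49038) = 4.43877.

k = -0.665, C = 4.439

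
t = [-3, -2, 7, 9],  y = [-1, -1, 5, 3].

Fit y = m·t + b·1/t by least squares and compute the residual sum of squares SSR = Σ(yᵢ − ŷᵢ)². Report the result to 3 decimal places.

With design matrix X, XᵀX = [[143, 4]; [4, 6253/15876]] and Xᵀy = [67, 79/42]ᵀ.
Eliminating b: (6253/15876)·(row 1) − 4·(row 2) gives (640163/15876)·m = (6253/15876)·67 − 4·(79/42) = 299503/15876, so m = 299503/640163.
Then b = ((79/42) − 4·(299503/640163))/(6253/15876) = 15498/640163.
Residuals: 263512/640163, -33408/640163, 1102080/640163, -776760/640163; SSR = 2950016/640163.

SSR = 4.608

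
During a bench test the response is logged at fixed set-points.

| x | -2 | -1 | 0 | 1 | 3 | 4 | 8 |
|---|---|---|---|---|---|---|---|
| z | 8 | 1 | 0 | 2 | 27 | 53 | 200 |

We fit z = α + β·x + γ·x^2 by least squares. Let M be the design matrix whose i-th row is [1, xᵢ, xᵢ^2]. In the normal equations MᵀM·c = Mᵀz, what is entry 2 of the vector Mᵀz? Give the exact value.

Entry 2 ↔ basis x, so (Mᵀz)_{2} = Σᵢ (x)·zᵢ = (-2)·(8) + (-1)·(1) + (0)·(0) + (1)·(2) + (3)·(27) + (4)·(53) + (8)·(200) = 1878.

1878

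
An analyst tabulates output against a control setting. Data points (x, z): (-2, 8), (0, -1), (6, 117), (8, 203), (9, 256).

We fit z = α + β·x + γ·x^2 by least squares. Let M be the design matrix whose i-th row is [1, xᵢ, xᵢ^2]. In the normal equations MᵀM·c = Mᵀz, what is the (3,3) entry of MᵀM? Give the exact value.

Row 3 ↔ basis x^2, column 3 ↔ basis x^2, so (MᵀM)_{3,3} = Σᵢ (x^2)·(x^2) = (4)·(4) + (0)·(0) + (36)·(36) + (64)·(64) + (81)·(81) = 11969.

11969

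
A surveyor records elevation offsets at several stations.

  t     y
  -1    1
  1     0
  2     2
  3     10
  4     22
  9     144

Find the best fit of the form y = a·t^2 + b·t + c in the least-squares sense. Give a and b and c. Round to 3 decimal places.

a = 2.008, b = -1.861, c = -2.067

MᵀM·[a, b, c]ᵀ = Mᵀy reads: 6916·a + 828·b + 112·c = 12115;  828·a + 112·b + 18·c = 1417;  112·a + 18·b + 6·c = 179.
(Σt^2·t^2 = 6916, Σt^2·t = 828, Σt^2 = 112, Σt·t = 112, Σt = 18, Σ1 = 6, Σt^2·y = 12115, Σt·y = 1417, Σy = 179.)
Row-reducing yields a = 113869/56708, b = -52763/28354, c = -29297/14177.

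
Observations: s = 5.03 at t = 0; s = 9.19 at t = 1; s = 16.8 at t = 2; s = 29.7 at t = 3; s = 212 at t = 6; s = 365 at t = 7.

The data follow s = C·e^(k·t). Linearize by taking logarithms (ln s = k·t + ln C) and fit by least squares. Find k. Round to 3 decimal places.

Let Y = ln s. Fitting Y = k·t + ln C by least squares:
Sums: Σt = 19.0000, Σ(t)² = 99.0000, Σln s = 21.3025, Σt·ln s = 91.4731.
Normal system: [[99.0000, 19.0000]; [19.0000, 6]]·[k, ln C]ᵀ = [91.4731, 21.3025]ᵀ.
Δ = 99.0000·6 − (19.0000)² = 233.0000; k = (91.4731·6 − 19.0000·21.3025)/233.0000 = 0.61841, ln C = (99.0000·21.3025 − 19.0000·91.4731)/233.0000 = 1.59212.

k = 0.618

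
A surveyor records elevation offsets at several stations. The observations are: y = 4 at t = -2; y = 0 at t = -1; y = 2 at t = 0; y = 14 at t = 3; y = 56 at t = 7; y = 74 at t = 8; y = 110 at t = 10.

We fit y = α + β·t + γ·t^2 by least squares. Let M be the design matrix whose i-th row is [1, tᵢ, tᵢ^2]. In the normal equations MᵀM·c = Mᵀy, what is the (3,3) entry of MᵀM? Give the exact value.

16595

Row 3 ↔ basis t^2, column 3 ↔ basis t^2, so (MᵀM)_{3,3} = Σᵢ (t^2)·(t^2) = (4)·(4) + (1)·(1) + (0)·(0) + (9)·(9) + (49)·(49) + (64)·(64) + (100)·(100) = 16595.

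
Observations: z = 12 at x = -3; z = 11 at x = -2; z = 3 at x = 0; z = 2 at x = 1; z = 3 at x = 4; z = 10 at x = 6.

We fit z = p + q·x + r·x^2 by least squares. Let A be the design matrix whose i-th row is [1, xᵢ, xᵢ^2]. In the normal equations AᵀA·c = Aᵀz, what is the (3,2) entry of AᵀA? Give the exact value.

246

Row 3 ↔ basis x^2, column 2 ↔ basis x, so (AᵀA)_{3,2} = Σᵢ (x^2)·(x) = (9)·(-3) + (4)·(-2) + (0)·(0) + (1)·(1) + (16)·(4) + (36)·(6) = 246.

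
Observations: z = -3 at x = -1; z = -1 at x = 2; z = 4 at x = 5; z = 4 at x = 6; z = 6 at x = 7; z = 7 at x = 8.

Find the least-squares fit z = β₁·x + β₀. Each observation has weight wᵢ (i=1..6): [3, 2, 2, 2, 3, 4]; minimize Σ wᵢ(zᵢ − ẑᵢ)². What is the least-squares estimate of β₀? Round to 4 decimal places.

β₀ = -2.2614

The normal equations are: 536·β₁ + 76·β₀ = 443;  76·β₁ + 16·β₀ = 51.
Δ = 536·16 − 76² = 2800.
β₁ = (443·16 − 76·51)/2800 = 803/700; β₀ = (536·51 − 76·443)/2800 = -1583/700.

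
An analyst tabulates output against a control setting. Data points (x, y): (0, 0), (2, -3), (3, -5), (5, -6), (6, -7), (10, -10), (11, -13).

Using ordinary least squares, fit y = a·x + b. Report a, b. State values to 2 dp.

a = -1.04, b = -0.79

From the data, Σx·x = 295, Σx = 37, Σ1 = 7.
And Σx·y = -336, Σy = -44.
Δ = 295·7 − 37² = 696.
a = ((-336)·7 − 37·(-44))/696 = -181/174; b = (295·(-44) − 37·(-336))/696 = -137/174.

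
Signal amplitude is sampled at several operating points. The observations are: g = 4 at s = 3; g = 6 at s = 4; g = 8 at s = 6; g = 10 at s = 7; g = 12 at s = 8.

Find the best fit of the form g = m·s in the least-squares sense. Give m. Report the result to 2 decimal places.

Setting ∂/∂m … = 0 gives: 174·m = 250.
m = 250/174 = 1.43678.

m = 1.44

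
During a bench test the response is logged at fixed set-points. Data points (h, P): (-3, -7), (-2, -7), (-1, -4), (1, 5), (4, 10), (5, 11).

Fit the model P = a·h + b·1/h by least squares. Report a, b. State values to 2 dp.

a = 2.21, b = 2.55

From the data, Σh·h = 56, Σh·1/h = 6, Σ1/h·1/h = 8869/3600.
Moment sums: Σh·P = 139, Σ1/h·P = 293/15.
Normal equations: [[56, 6]; [6, 8869/3600]]·[a, b]ᵀ = [139, 293/15]ᵀ.
Δ = 56·(8869/3600) − 6² = 45883/450.
a = (139·(8869/3600) − 6·(293/15))/(45883/450) = 810871/367064; b = (56·(293/15) − 6·139)/(45883/450) = 116940/45883.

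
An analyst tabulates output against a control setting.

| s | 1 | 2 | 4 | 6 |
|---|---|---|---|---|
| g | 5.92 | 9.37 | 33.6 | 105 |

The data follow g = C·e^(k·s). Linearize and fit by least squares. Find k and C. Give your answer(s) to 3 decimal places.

With ln gᵢ as the transformed response and sᵢ as the regressor:
Over the data: Σs = 13.0000, Σ(s)² = 57.0000, Σln g = 12.1843, Σs·ln g = 48.2352.
Normal system: [[57.0000, 13.0000]; [13.0000, 4]]·[k, ln C]ᵀ = [48.2352, 12.1843]ᵀ.
Solving (det = 59.0000): k = 0.58550, ln C = 1.14321, so C = exp(1.14321) = 3.13681.

k = 0.586, C = 3.137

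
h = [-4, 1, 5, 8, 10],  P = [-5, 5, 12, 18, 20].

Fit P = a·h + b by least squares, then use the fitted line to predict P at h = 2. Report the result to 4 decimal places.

Compute the Gram sums: Σh·h = 206, Σh = 20, Σ1 = 5.
For XᵀP: Σh·P = 429, ΣP = 50.
XᵀX·[a, b]ᵀ = XᵀP becomes [[206, 20]; [20, 5]]·[a, b]ᵀ = [429, 50]ᵀ.
Eliminating b: 5·(row 1) − 20·(row 2) gives 630·a = 5·429 − 20·50 = 1145, so a = 229/126.
Then b = (50 − 20·(229/126))/5 = 172/63.
At h = 2: P̂ = (229/126)·(2) + (172/63)·(1) = 401/63.

P̂ = 6.3651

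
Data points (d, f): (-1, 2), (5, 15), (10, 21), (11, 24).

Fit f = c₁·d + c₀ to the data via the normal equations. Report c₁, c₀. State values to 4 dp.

Sums needed: Σd·d = 247, Σd = 25, Σ1 = 4.
Right-hand side: Σd·f = 547, Σf = 62.
det = 247·4 − 25² = 363.
c₁ = (547·4 − 25·62)/363 = 58/33; c₀ = (247·62 − 25·547)/363 = 149/33.

c₁ = 1.7576, c₀ = 4.5152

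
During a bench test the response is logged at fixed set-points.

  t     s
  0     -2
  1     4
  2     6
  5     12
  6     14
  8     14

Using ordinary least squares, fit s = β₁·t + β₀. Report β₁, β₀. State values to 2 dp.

β₁ = 1.95, β₀ = 0.86

Compute the Gram sums: Σt·t = 130, Σt = 22, Σ1 = 6.
Right-hand side: Σt·s = 272, Σs = 48.
XᵀX·[β₁, β₀]ᵀ = Xᵀs becomes [[130, 22]; [22, 6]]·[β₁, β₀]ᵀ = [272, 48]ᵀ.
Determinant 130·6 − 22² = 296.
β₁ = (272·6 − 22·48)/296 = 72/37; β₀ = (130·48 − 22·272)/296 = 32/37.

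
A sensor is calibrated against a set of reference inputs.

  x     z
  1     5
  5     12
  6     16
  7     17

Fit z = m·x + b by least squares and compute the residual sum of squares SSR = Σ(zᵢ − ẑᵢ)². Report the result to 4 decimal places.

SSR = 1.9518

Compute the Gram sums: Σx·x = 111, Σx = 19, Σ1 = 4.
And Σx·z = 280, Σz = 50.
Normal equations: [[111, 19]; [19, 4]]·[m, b]ᵀ = [280, 50]ᵀ.
Determinant 111·4 − 19² = 83.
m = (280·4 − 19·50)/83 = 170/83; b = (111·50 − 19·280)/83 = 230/83.
Residuals: 15/83, -84/83, 78/83, -9/83; SSR = 162/83.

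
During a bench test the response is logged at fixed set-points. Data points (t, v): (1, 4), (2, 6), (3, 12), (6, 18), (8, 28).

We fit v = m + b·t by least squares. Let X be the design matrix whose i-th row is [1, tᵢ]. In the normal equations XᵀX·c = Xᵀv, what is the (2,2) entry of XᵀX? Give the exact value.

114

Row 2 ↔ basis t, column 2 ↔ basis t, so (XᵀX)_{2,2} = Σᵢ (t)·(t) = (1)·(1) + (2)·(2) + (3)·(3) + (6)·(6) + (8)·(8) = 114.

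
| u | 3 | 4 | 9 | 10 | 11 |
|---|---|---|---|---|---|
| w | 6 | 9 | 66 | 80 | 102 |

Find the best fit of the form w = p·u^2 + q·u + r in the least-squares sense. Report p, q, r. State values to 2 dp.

Normal-equation sums: Σu^2·u^2 = 31539, Σu^2·u = 3151, Σu^2 = 327, Σu·u = 327, Σu = 37, Σ1 = 5.
Moment sums: Σu^2·w = 25886, Σu·w = 2570, Σw = 263.
Normal equations: [[31539, 3151, 327]; [3151, 327, 37]; [327, 37, 5]]·[p, q, r]ᵀ = [25886, 2570, 263]ᵀ.
Solving the 3×3 system (Gaussian elimination) gives p = 14905/13742, q = -43727/13742, r = 35811/6871.

p = 1.08, q = -3.18, r = 5.21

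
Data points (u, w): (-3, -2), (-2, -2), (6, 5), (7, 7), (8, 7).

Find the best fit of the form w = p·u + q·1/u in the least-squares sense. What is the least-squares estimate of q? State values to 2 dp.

Sums needed: Σu·u = 162, Σu·1/u = 5, Σ1/u·1/u = 11993/28224.
Moment sums: Σu·w = 145, Σ1/u·w = 35/8.
Eliminating q: (11993/28224)·(row 1) − 5·(row 2) gives (68737/1568)·p = (11993/28224)·145 − 5·(35/8) = 1121585/28224, so p = 1121585/1237266.
Then q = ((35/8) − 5·(1121585/1237266))/(11993/28224) = -25480/68737.

q = -0.37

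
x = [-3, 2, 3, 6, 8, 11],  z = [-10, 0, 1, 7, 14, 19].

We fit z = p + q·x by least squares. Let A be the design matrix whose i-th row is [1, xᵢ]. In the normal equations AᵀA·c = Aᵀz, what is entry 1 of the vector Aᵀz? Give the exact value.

Entry 1 ↔ basis 1, so (Aᵀz)_{1} = Σᵢ zᵢ = (1)·(-10) + (1)·(0) + (1)·(1) + (1)·(7) + (1)·(14) + (1)·(19) = 31.

31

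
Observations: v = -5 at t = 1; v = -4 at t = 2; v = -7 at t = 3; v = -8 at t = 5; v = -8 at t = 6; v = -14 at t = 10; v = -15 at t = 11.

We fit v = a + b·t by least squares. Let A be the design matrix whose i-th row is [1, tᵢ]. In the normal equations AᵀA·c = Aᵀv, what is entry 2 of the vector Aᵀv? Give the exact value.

-427

Entry 2 ↔ basis t, so (Aᵀv)_{2} = Σᵢ (t)·vᵢ = (1)·(-5) + (2)·(-4) + (3)·(-7) + (5)·(-8) + (6)·(-8) + (10)·(-14) + (11)·(-15) = -427.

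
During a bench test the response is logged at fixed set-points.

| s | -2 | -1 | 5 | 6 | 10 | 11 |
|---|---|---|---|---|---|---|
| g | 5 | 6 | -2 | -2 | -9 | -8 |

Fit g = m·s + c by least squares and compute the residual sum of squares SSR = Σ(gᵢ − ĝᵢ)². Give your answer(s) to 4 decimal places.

The normal system XᵀX·[m, c]ᵀ = Xᵀg is [[287, 29]; [29, 6]]·[m, c]ᵀ = [-216, -10]ᵀ.
Determinant 287·6 − 29² = 881.
m = ((-216)·6 − 29·(-10))/881 = -1006/881; c = (287·(-10) − 29·(-216))/881 = 3394/881.
Residuals: -1001/881, 886/881, -126/881, 880/881, -1263/881, 624/881; SSR = 5178/881.

SSR = 5.8774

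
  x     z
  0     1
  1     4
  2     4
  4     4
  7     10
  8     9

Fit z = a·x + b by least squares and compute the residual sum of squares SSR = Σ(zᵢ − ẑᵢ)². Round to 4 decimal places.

Entries of AᵀA: Σx·x = 134, Σx = 22, Σ1 = 6.
And Σx·z = 170, Σz = 32.
AᵀA·[a, b]ᵀ = Aᵀz becomes [[134, 22]; [22, 6]]·[a, b]ᵀ = [170, 32]ᵀ.
Eliminating b: 6·(row 1) − 22·(row 2) gives 320·a = 6·170 − 22·32 = 316, so a = 79/80.
Then b = (32 − 22·(79/80))/6 = 137/80.
Residuals: -57/80, 13/10, 5/16, -133/80, 11/8, -49/80; SSR = 293/40.

SSR = 7.3250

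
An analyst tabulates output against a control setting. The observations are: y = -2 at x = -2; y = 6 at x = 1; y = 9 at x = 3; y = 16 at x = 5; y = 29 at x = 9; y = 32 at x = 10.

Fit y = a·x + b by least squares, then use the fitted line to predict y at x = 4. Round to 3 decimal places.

ŷ = 14.043

With design matrix M, MᵀM = [[220, 26]; [26, 6]] and Mᵀy = [698, 90]ᵀ.
det = 220·6 − 26² = 644.
a = (698·6 − 26·90)/644 = 66/23; b = (220·90 − 26·698)/644 = 59/23.
At x = 4: ŷ = (66/23)·(4) + (59/23)·(1) = 323/23.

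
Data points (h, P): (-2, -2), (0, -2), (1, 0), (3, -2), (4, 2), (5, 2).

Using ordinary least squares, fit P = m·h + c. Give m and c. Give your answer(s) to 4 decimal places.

The normal system AᵀA·[m, c]ᵀ = AᵀP is [[55, 11]; [11, 6]]·[m, c]ᵀ = [16, -2]ᵀ.
Δ = 55·6 − 11² = 209.
m = (16·6 − 11·(-2))/209 = 118/209; c = (55·(-2) − 11·16)/209 = -26/19.

m = 0.5646, c = -1.3684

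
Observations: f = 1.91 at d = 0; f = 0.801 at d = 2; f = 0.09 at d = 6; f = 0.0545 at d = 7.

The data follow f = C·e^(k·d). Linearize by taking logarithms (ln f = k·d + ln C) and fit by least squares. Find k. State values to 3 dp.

With ln fᵢ as the transformed response and dᵢ as the regressor:
Σd = 15.0000, Σ(d)² = 89.0000, Σln f = -4.8923, Σd·ln f = -35.2583.
Equations: 89.0000·k + 15.0000·ln C = -35.2583;  15.0000·k + 4·ln C = -4.8923.
Solving (det = 131.0000): k = -0.51640, ln C = 0.71344.

k = -0.516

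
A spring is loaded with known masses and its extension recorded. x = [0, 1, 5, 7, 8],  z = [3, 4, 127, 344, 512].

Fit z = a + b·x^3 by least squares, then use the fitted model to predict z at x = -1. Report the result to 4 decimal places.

Entries of AᵀA: Σ1 = 5, Σx^3 = 981, Σx^3·x^3 = 395419.
For Aᵀz: Σz = 990, Σx^3·z = 396015.
det = 5·395419 − 981² = 1014734.
a = (990·395419 − 981·396015)/1014734 = 2974095/1014734; b = (5·396015 − 981·990)/1014734 = 1008885/1014734.
At x = -1: ẑ = (2974095/1014734)·(1) + (1008885/1014734)·(-1) = 982605/507367.

ẑ = 1.9367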